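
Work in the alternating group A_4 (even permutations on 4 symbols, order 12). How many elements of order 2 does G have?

3

The elements of order 2 are: (1 2)(3 4), (1 3)(2 4), (1 4)(2 3).
That's 3.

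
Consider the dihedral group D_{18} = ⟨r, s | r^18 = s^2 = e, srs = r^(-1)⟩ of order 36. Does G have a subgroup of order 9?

Yes

9 | 36. A subgroup of order 9 is {e, r^2, r^4, r^6, r^8, r^10, r^12, r^14, r^16}.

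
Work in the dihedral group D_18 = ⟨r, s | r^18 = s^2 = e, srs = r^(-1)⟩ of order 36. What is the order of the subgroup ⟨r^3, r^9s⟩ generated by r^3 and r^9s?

12

|⟨r^3⟩| = 6 and |⟨r^9s⟩| = 2, so |H| is a multiple of lcm(6, 2) = 6 and divides |G| = 36.
Closing under the operation: H = {e, r^3, r^6, r^9, r^12, r^15, s, r^3s, r^6s, r^9s, r^12s, r^15s}, so |H| = 12.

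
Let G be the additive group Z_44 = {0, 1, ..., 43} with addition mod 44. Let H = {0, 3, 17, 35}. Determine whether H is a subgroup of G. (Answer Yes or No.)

35 ∈ H but its inverse 9 ∉ H, so H is not a subgroup.

No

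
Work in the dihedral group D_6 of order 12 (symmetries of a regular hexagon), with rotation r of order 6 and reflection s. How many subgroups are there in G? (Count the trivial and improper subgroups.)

16

|G| = 12, so by Lagrange every subgroup order divides 12. Divisors: 1, 2, 3, 4, 6, 12.
Subgroups by order — order 1: 1; order 2: 7; order 3: 1; order 4: 3; order 6: 3; order 12: 1.
Total: 1 + 7 + 1 + 3 + 3 + 1 = 16.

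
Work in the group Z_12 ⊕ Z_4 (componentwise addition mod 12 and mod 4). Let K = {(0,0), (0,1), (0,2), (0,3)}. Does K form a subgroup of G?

|K| = 4 divides |G| = 48, consistent with Lagrange.
K contains the identity, every element's inverse is in K, and K is closed under +: it is a subgroup.
In fact K = ⟨(0,1)⟩.

Yes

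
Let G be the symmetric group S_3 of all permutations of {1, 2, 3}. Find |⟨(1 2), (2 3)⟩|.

|⟨(1 2)⟩| = 2 and |⟨(2 3)⟩| = 2, so |H| is a multiple of lcm(2, 2) = 2 and divides |G| = 6.
Closing {(1 2), (2 3)} under the group operation gives all of G, so |H| = 6.

6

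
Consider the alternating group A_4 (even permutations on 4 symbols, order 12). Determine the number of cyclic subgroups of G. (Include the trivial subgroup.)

A cyclic subgroup of order d is generated by each of its φ(d) elements of order d, so the cyclic subgroups of order d number (#elements of order d)/φ(d).
Cyclic subgroups by order — order 1: 1; order 2: 3; order 3: 4.
Total: 8.

8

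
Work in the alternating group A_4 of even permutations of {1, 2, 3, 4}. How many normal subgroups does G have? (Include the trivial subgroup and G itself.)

3

G has 10 subgroups. Checking conjugation-invariance by order — order 1: 1/1 normal; order 2: 0/3 normal; order 3: 0/4 normal; order 4: 1/1 normal; order 12: 1/1 normal.
Total normal subgroups: 3.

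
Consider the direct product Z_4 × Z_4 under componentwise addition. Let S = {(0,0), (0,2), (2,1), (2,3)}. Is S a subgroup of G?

Yes

|S| = 4 divides |G| = 16, consistent with Lagrange.
S contains the identity, every element's inverse is in S, and S is closed under +: it is a subgroup.
In fact S = ⟨(2,3)⟩.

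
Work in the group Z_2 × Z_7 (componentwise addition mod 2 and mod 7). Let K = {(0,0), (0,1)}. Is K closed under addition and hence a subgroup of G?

(0,1) ∈ K but its inverse (0,6) ∉ K, so K is not a subgroup.

No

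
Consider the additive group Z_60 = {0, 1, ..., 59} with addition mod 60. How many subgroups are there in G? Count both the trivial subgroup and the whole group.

Subgroups of the cyclic group Z_60 correspond bijectively to divisors of 60.
Divisors of 60: 1, 2, 3, 4, 5, 6, 10, 12, 15, 20, 30, 60.
So Z_60 has 12 subgroups.

12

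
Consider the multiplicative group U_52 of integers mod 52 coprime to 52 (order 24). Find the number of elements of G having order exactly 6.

6

The elements of order 6 are: 3, 17, 23, 35, 43, 49.
That's 6.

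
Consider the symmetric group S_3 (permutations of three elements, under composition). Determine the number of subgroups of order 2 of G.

3

|G| = 6 and 2 | 6, so subgroups of order 2 are possible by Lagrange.
The subgroups of order 2 are: {e, (1 2)}; {e, (1 3)}; {e, (2 3)}.
So G has 3 subgroups of order 2.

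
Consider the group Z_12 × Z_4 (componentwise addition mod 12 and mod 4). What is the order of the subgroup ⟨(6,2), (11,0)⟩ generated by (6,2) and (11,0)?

|⟨(6,2)⟩| = 2 and |⟨(11,0)⟩| = 12, so |H| is a multiple of lcm(2, 12) = 12 and divides |G| = 48.
Closing under the operation: H = {(0,0), (0,2), (1,0), (1,2), (2,0), (2,2), (3,0), (3,2), (4,0), (4,2), (5,0), (5,2), (6,0), (6,2), (7,0), (7,2), (8,0), (8,2), (9,0), (9,2), (10,0), (10,2), (11,0), (11,2)}, so |H| = 24.

24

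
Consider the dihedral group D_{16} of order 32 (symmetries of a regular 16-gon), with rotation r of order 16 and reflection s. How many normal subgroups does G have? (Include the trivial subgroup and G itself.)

8

G has 36 subgroups. Checking conjugation-invariance by order — order 1: 1/1 normal; order 2: 1/17 normal; order 4: 1/9 normal; order 8: 1/5 normal; order 16: 3/3 normal; order 32: 1/1 normal.
Total normal subgroups: 8.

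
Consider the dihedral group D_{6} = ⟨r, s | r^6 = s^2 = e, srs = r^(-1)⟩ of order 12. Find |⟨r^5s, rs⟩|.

6

|⟨r^5s⟩| = 2 and |⟨rs⟩| = 2, so |H| is a multiple of lcm(2, 2) = 2 and divides |G| = 12.
Closing under the operation: H = {e, r^2, r^4, rs, r^3s, r^5s}, so |H| = 6.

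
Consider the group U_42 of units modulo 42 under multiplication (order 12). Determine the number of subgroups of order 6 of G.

|G| = 12 and 6 | 12, so subgroups of order 6 are possible by Lagrange.
The subgroups of order 6 are: {1, 11, 23, 25, 29, 37}; {1, 13, 19, 25, 31, 37}; {1, 5, 17, 25, 37, 41}.
So G has 3 subgroups of order 6.

3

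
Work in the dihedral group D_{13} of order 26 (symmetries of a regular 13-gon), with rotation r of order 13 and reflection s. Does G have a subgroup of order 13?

Yes

13 | 26. A subgroup of order 13 is {e, r, r^2, r^3, r^4, r^5, r^6, r^7, r^8, r^9, r^10, r^11, r^12}.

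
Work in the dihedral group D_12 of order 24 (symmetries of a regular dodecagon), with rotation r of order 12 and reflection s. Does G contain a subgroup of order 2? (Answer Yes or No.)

Yes

2 | 24. A subgroup of order 2 is {e, r^10s}.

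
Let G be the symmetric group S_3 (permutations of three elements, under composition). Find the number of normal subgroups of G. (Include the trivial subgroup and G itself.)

G has 6 subgroups. Checking conjugation-invariance by order — order 1: 1/1 normal; order 2: 0/3 normal; order 3: 1/1 normal; order 6: 1/1 normal.
Total normal subgroups: 3.

3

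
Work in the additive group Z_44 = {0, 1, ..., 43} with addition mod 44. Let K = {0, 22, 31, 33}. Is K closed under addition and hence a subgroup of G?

No

33 ∈ K but its inverse 11 ∉ K, so K is not a subgroup.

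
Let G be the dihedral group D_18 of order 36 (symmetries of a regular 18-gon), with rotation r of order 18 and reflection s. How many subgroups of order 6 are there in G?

|G| = 36 and 6 | 36, so subgroups of order 6 are possible by Lagrange.
The subgroups of order 6 are: {e, r^6, r^12, r^4s, r^10s, r^16s}; {e, r^6, r^12, r^5s, r^11s, r^17s}; {e, r^6, r^12, s, r^6s, r^12s}; {e, r^6, r^12, rs, r^7s, r^13s}; … (7 in all).
So G has 7 subgroups of order 6.

7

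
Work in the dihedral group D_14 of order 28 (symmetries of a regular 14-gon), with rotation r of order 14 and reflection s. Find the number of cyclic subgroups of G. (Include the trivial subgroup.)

18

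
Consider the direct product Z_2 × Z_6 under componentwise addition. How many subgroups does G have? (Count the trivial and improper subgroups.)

10

|G| = 12, so by Lagrange every subgroup order divides 12. Divisors: 1, 2, 3, 4, 6, 12.
Subgroups by order — order 1: 1; order 2: 3; order 3: 1; order 4: 1; order 6: 3; order 12: 1.
Total: 1 + 3 + 1 + 1 + 3 + 1 = 10.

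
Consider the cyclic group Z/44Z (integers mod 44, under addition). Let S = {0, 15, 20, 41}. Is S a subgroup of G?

41 ∈ S but its inverse 3 ∉ S, so S is not a subgroup.

No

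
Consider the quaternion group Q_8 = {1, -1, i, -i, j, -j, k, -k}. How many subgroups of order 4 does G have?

|G| = 8 and 4 | 8, so subgroups of order 4 are possible by Lagrange.
The subgroups of order 4 are: {1, -1, i, -i}; {1, -1, j, -j}; {1, -1, k, -k}.
So G has 3 subgroups of order 4.

3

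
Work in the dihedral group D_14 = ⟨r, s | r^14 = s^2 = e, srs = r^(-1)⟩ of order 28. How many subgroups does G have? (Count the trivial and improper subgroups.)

|G| = 28, so by Lagrange every subgroup order divides 28. Divisors: 1, 2, 4, 7, 14, 28.
Subgroups by order — order 1: 1; order 2: 15; order 4: 7; order 7: 1; order 14: 3; order 28: 1.
Total: 1 + 15 + 7 + 1 + 3 + 1 = 28.

28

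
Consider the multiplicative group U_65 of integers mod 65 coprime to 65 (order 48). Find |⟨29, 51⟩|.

|⟨29⟩| = 6 and |⟨51⟩| = 2, so |H| is a multiple of lcm(6, 2) = 6 and divides |G| = 48.
Closing under the operation: H = {1, 4, 9, 14, 16, 29, 36, 49, 51, 56, 61, 64}, so |H| = 12.

12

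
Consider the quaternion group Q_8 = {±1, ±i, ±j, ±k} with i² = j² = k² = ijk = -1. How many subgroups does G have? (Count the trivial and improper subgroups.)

6

|G| = 8, so by Lagrange every subgroup order divides 8. Divisors: 1, 2, 4, 8.
Subgroups by order — order 1: 1; order 2: 1; order 4: 3; order 8: 1.
Total: 1 + 1 + 3 + 1 = 6.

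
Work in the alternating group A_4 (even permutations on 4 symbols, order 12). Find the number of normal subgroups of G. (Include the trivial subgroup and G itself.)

3

G has 10 subgroups. Checking conjugation-invariance by order — order 1: 1/1 normal; order 2: 0/3 normal; order 3: 0/4 normal; order 4: 1/1 normal; order 12: 1/1 normal.
Total normal subgroups: 3.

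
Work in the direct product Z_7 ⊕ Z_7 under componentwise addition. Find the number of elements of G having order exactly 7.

An element (a,b) has order lcm(ord(a), ord(b)); count pairs with lcm equal to 7.
Enumerating gives 48 such elements.

48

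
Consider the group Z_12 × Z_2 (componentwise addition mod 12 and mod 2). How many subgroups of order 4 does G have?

3

|G| = 24 and 4 | 24, so subgroups of order 4 are possible by Lagrange.
The subgroups of order 4 are: {(0,0), (0,1), (6,0), (6,1)}; {(0,0), (3,0), (6,0), (9,0)}; {(0,0), (3,1), (6,0), (9,1)}.
So G has 3 subgroups of order 4.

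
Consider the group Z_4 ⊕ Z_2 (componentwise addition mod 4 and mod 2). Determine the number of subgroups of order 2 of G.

|G| = 8 and 2 | 8, so subgroups of order 2 are possible by Lagrange.
The subgroups of order 2 are: {(0,0), (0,1)}; {(0,0), (2,0)}; {(0,0), (2,1)}.
So G has 3 subgroups of order 2.

3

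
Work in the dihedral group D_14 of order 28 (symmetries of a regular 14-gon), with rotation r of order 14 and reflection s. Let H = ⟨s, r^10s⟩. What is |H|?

14

|⟨s⟩| = 2 and |⟨r^10s⟩| = 2, so |H| is a multiple of lcm(2, 2) = 2 and divides |G| = 28.
Closing under the operation: H = {e, r^2, r^4, r^6, r^8, r^10, r^12, s, r^2s, r^4s, r^6s, r^8s, r^10s, r^12s}, so |H| = 14.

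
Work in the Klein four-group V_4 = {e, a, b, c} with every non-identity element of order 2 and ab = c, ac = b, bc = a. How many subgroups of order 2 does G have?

3

|G| = 4 and 2 | 4, so subgroups of order 2 are possible by Lagrange.
The subgroups of order 2 are: {e, a}; {e, b}; {e, c}.
So G has 3 subgroups of order 2.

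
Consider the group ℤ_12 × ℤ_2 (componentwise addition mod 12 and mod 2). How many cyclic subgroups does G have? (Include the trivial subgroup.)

12

Group the elements of G by the cyclic subgroup they generate; each cyclic subgroup of order d accounts for φ(d) elements.
Cyclic subgroups by order — order 1: 1; order 2: 3; order 3: 1; order 4: 2; order 6: 3; order 12: 2.
Total: 12.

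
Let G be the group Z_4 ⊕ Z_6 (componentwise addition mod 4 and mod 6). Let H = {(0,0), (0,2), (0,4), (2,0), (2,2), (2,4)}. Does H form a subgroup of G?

|H| = 6 divides |G| = 24, consistent with Lagrange.
H contains the identity, every element's inverse is in H, and H is closed under +: it is a subgroup.
In fact H = ⟨(2,4)⟩.

Yes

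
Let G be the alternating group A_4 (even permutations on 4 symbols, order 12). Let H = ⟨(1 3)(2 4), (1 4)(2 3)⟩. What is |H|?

|⟨(1 3)(2 4)⟩| = 2 and |⟨(1 4)(2 3)⟩| = 2, so |H| is a multiple of lcm(2, 2) = 2 and divides |G| = 12.
Closing under the operation: H = {e, (1 2)(3 4), (1 3)(2 4), (1 4)(2 3)}, so |H| = 4.

4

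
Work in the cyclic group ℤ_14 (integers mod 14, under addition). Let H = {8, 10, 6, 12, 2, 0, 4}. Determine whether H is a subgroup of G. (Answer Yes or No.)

|H| = 7 divides |G| = 14, consistent with Lagrange.
H contains the identity, every element's inverse is in H, and H is closed under +: it is a subgroup.
In fact H = ⟨2⟩.

Yes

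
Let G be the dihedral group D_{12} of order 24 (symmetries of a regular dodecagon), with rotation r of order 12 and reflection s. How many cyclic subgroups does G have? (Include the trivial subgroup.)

18

Each element a generates a cyclic subgroup ⟨a⟩; distinct elements may generate the same one (a cyclic group of order d has φ(d) generators).
Cyclic subgroups by order — order 1: 1; order 2: 13; order 3: 1; order 4: 1; order 6: 1; order 12: 1.
Total: 18.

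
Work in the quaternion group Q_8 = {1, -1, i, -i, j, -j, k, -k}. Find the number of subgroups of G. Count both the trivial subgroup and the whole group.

|G| = 8, so by Lagrange every subgroup order divides 8. Divisors: 1, 2, 4, 8.
Subgroups by order — order 1: 1; order 2: 1; order 4: 3; order 8: 1.
Total: 1 + 1 + 3 + 1 = 6.

6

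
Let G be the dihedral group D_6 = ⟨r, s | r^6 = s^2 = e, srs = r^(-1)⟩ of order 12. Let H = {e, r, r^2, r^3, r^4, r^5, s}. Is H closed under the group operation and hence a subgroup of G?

No

|H| = 7 does not divide |G| = 12, so by Lagrange H is not a subgroup.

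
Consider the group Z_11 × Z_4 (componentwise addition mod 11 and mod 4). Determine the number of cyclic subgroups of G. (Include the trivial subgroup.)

A cyclic subgroup of order d is generated by each of its φ(d) elements of order d, so the cyclic subgroups of order d number (#elements of order d)/φ(d).
Cyclic subgroups by order — order 1: 1; order 2: 1; order 4: 1; order 11: 1; order 22: 1; order 44: 1.
Total: 6.

6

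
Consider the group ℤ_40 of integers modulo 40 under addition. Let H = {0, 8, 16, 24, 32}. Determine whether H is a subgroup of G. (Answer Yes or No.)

|H| = 5 divides |G| = 40, consistent with Lagrange.
H contains the identity, every element's inverse is in H, and H is closed under +: it is a subgroup.
In fact H = ⟨16⟩.

Yes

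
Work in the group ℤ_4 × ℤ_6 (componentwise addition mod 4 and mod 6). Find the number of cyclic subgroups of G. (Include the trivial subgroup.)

12

Each element a generates a cyclic subgroup ⟨a⟩; distinct elements may generate the same one (a cyclic group of order d has φ(d) generators).
Cyclic subgroups by order — order 1: 1; order 2: 3; order 3: 1; order 4: 2; order 6: 3; order 12: 2.
Total: 12.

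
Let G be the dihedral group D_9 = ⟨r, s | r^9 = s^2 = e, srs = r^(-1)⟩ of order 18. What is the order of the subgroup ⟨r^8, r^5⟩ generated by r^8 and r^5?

9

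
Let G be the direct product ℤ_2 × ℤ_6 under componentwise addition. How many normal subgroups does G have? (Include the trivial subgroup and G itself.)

G is abelian, so every subgroup is normal.
G has 10 subgroups in total, hence 10 normal subgroups.

10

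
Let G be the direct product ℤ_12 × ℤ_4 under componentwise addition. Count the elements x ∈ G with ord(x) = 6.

An element (a,b) has order lcm(ord(a), ord(b)); count pairs with lcm equal to 6.
Enumerating gives 6 such elements.

6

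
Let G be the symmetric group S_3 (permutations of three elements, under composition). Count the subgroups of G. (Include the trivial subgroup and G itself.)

6

|G| = 6, so by Lagrange every subgroup order divides 6. Divisors: 1, 2, 3, 6.
Subgroups by order — order 1: 1; order 2: 3; order 3: 1; order 6: 1.
Total: 1 + 3 + 1 + 1 = 6.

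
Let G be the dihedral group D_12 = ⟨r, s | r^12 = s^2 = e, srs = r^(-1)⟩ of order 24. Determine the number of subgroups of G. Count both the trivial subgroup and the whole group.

|G| = 24, so by Lagrange every subgroup order divides 24. Divisors: 1, 2, 3, 4, 6, 8, 12, 24.
Subgroups by order — order 1: 1; order 2: 13; order 3: 1; order 4: 7; order 6: 5; order 8: 3; order 12: 3; order 24: 1.
Total: 1 + 13 + 1 + 7 + 5 + 3 + 3 + 1 = 34.

34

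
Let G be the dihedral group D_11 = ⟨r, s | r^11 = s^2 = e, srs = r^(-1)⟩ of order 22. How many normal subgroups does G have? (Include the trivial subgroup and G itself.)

G has 14 subgroups. Checking conjugation-invariance by order — order 1: 1/1 normal; order 2: 0/11 normal; order 11: 1/1 normal; order 22: 1/1 normal.
Total normal subgroups: 3.

3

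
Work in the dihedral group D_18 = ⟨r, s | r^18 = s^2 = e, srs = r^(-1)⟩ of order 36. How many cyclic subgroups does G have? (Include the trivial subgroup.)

A cyclic subgroup of order d is generated by each of its φ(d) elements of order d, so the cyclic subgroups of order d number (#elements of order d)/φ(d).
Cyclic subgroups by order — order 1: 1; order 2: 19; order 3: 1; order 6: 1; order 9: 1; order 18: 1.
Total: 24.

24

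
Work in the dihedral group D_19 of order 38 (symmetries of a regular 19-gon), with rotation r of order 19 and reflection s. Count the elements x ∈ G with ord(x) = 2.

19

Enumerating element orders in G gives 19 elements of order 2.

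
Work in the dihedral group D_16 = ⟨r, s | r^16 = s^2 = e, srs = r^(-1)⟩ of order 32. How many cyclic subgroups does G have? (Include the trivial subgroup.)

21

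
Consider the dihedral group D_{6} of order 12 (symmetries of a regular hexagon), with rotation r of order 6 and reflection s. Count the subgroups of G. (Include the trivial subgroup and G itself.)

|G| = 12, so by Lagrange every subgroup order divides 12. Divisors: 1, 2, 3, 4, 6, 12.
Subgroups by order — order 1: 1; order 2: 7; order 3: 1; order 4: 3; order 6: 3; order 12: 1.
Total: 1 + 7 + 1 + 3 + 3 + 1 = 16.

16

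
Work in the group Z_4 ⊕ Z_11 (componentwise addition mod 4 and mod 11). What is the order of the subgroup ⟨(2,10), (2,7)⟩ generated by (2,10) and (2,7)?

|⟨(2,10)⟩| = 22 and |⟨(2,7)⟩| = 22, so |H| is a multiple of lcm(22, 22) = 22 and divides |G| = 44.
Closing under the operation: H = {(0,0), (0,1), (0,2), (0,3), (0,4), (0,5), (0,6), (0,7), (0,8), (0,9), (0,10), (2,0), (2,1), (2,2), (2,3), (2,4), (2,5), (2,6), (2,7), (2,8), (2,9), (2,10)}, so |H| = 22.

22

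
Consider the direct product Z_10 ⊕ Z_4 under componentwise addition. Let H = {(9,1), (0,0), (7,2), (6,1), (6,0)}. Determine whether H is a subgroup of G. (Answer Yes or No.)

No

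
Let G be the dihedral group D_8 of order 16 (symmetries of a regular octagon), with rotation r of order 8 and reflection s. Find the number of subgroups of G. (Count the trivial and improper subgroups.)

|G| = 16, so by Lagrange every subgroup order divides 16. Divisors: 1, 2, 4, 8, 16.
Subgroups by order — order 1: 1; order 2: 9; order 4: 5; order 8: 3; order 16: 1.
Total: 1 + 9 + 5 + 3 + 1 = 19.

19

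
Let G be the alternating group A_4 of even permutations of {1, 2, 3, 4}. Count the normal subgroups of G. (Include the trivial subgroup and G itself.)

3

G has 10 subgroups. Checking conjugation-invariance by order — order 1: 1/1 normal; order 2: 0/3 normal; order 3: 0/4 normal; order 4: 1/1 normal; order 12: 1/1 normal.
Total normal subgroups: 3.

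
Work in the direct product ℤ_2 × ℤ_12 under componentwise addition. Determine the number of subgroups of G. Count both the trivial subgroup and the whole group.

|G| = 24, so by Lagrange every subgroup order divides 24. Divisors: 1, 2, 3, 4, 6, 8, 12, 24.
Subgroups by order — order 1: 1; order 2: 3; order 3: 1; order 4: 3; order 6: 3; order 8: 1; order 12: 3; order 24: 1.
Total: 1 + 3 + 1 + 3 + 3 + 1 + 3 + 1 = 16.

16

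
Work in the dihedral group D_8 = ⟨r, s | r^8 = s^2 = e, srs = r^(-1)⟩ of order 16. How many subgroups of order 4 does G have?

|G| = 16 and 4 | 16, so subgroups of order 4 are possible by Lagrange.
The subgroups of order 4 are: {e, r^2, r^4, r^6}; {e, r^4, r^2s, r^6s}; {e, r^4, r^3s, r^7s}; {e, r^4, s, r^4s}; … (5 in all).
So G has 5 subgroups of order 4.

5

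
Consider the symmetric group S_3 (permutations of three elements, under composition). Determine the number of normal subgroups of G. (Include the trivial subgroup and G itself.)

G has 6 subgroups. Checking conjugation-invariance by order — order 1: 1/1 normal; order 2: 0/3 normal; order 3: 1/1 normal; order 6: 1/1 normal.
Total normal subgroups: 3.

3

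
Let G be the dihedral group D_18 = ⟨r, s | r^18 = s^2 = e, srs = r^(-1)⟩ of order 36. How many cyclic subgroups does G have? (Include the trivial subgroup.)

24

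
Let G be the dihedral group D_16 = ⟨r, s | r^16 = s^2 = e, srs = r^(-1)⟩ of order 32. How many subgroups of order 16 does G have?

|G| = 32 and 16 | 32, so subgroups of order 16 are possible by Lagrange.
The subgroups of order 16 are: {e, r, r^2, r^3, r^4, r^5, r^6, r^7, r^8, r^9, r^10, r^11, r^12, r^13, r^14, r^15}; {e, r^2, r^4, r^6, r^8, r^10, r^12, r^14, s, r^2s, r^4s, r^6s, r^8s, r^10s, r^12s, r^14s}; {e, r^2, r^4, r^6, r^8, r^10, r^12, r^14, rs, r^3s, r^5s, r^7s, r^9s, r^11s, r^13s, r^15s}.
So G has 3 subgroups of order 16.

3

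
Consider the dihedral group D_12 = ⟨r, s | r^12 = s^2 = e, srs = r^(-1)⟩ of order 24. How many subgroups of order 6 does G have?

5

|G| = 24 and 6 | 24, so subgroups of order 6 are possible by Lagrange.
The subgroups of order 6 are: {e, r^2, r^4, r^6, r^8, r^10}; {e, r^4, r^8, r^2s, r^6s, r^10s}; {e, r^4, r^8, r^3s, r^7s, r^11s}; {e, r^4, r^8, s, r^4s, r^8s}; … (5 in all).
So G has 5 subgroups of order 6.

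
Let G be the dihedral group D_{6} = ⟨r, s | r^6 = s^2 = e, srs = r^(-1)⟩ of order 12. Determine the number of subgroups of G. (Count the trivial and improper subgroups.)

16

|G| = 12, so by Lagrange every subgroup order divides 12. Divisors: 1, 2, 3, 4, 6, 12.
Subgroups by order — order 1: 1; order 2: 7; order 3: 1; order 4: 3; order 6: 3; order 12: 1.
Total: 1 + 7 + 1 + 3 + 3 + 1 = 16.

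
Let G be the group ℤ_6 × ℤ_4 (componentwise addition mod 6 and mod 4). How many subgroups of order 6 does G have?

|G| = 24 and 6 | 24, so subgroups of order 6 are possible by Lagrange.
The subgroups of order 6 are: {(0,0), (0,2), (2,0), (2,2), (4,0), (4,2)}; {(0,0), (1,0), (2,0), (3,0), (4,0), (5,0)}; {(0,0), (1,2), (2,0), (3,2), (4,0), (5,2)}.
So G has 3 subgroups of order 6.

3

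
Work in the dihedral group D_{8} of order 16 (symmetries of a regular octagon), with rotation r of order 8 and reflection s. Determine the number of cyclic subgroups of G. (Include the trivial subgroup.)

12

Group the elements of G by the cyclic subgroup they generate; each cyclic subgroup of order d accounts for φ(d) elements.
Cyclic subgroups by order — order 1: 1; order 2: 9; order 4: 1; order 8: 1.
Total: 12.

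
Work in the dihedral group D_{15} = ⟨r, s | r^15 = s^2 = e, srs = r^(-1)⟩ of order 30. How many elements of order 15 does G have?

8

The elements of order 15 are: r, r^2, r^4, r^7, r^8, r^11, r^13, r^14.
That's 8.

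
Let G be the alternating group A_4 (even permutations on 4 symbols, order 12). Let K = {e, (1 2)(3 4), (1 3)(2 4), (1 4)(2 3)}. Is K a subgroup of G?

Yes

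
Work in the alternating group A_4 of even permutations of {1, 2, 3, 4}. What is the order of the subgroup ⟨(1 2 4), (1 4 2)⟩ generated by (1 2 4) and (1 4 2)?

3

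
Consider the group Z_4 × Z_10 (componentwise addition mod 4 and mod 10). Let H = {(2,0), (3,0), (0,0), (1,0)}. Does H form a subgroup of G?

|H| = 4 divides |G| = 40, consistent with Lagrange.
H contains the identity, every element's inverse is in H, and H is closed under +: it is a subgroup.
In fact H = ⟨(1,0)⟩.

Yes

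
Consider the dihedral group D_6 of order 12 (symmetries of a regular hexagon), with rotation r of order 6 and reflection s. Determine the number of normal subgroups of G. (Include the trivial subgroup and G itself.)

7

G has 16 subgroups. Checking conjugation-invariance by order — order 1: 1/1 normal; order 2: 1/7 normal; order 3: 1/1 normal; order 4: 0/3 normal; order 6: 3/3 normal; order 12: 1/1 normal.
Total normal subgroups: 7.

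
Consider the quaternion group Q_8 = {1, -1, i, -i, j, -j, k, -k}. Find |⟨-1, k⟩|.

4

|⟨-1⟩| = 2 and |⟨k⟩| = 4, so |H| is a multiple of lcm(2, 4) = 4 and divides |G| = 8.
Closing under the operation: H = {1, -1, k, -k}, so |H| = 4.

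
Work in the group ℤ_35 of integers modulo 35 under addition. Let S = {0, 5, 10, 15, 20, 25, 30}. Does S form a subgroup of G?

Yes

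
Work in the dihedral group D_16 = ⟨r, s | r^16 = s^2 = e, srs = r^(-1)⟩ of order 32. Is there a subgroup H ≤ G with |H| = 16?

16 | 32. A subgroup of order 16 is {e, r, r^2, r^3, r^4, r^5, r^6, r^7, r^8, r^9, r^10, r^11, r^12, r^13, r^14, r^15}.

Yes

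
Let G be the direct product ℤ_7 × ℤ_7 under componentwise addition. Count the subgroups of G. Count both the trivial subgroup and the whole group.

|G| = 49, so by Lagrange every subgroup order divides 49. Divisors: 1, 7, 49.
Subgroups by order — order 1: 1; order 7: 8; order 49: 1.
Total: 1 + 8 + 1 = 10.

10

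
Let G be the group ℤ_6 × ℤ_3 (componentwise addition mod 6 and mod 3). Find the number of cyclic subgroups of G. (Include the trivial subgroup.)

Group the elements of G by the cyclic subgroup they generate; each cyclic subgroup of order d accounts for φ(d) elements.
Cyclic subgroups by order — order 1: 1; order 2: 1; order 3: 4; order 6: 4.
Total: 10.

10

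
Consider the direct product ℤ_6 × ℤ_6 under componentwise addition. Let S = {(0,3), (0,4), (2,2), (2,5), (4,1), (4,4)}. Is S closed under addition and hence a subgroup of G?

No

The identity (0,0) ∉ S, so S is not a subgroup.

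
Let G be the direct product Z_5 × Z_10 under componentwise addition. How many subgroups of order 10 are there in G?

6

|G| = 50 and 10 | 50, so subgroups of order 10 are possible by Lagrange.
The subgroups of order 10 are: {(0,0), (0,1), (0,2), (0,3), (0,4), (0,5), (0,6), (0,7), (0,8), (0,9)}; {(0,0), (0,5), (1,0), (1,5), (2,0), (2,5), (3,0), (3,5), (4,0), (4,5)}; {(0,0), (0,5), (1,1), (1,6), (2,2), (2,7), (3,3), (3,8), (4,4), (4,9)}; {(0,0), (0,5), (1,2), (1,7), (2,4), (2,9), (3,1), (3,6), (4,3), (4,8)}; … (6 in all).
So G has 6 subgroups of order 10.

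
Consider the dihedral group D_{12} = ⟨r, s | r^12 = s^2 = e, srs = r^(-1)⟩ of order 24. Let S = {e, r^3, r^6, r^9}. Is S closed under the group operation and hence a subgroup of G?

Yes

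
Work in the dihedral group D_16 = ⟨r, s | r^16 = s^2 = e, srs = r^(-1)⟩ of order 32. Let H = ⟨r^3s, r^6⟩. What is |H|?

|⟨r^3s⟩| = 2 and |⟨r^6⟩| = 8, so |H| is a multiple of lcm(2, 8) = 8 and divides |G| = 32.
Closing under the operation: H = {e, r^2, r^4, r^6, r^8, r^10, r^12, r^14, rs, r^3s, r^5s, r^7s, r^9s, r^11s, r^13s, r^15s}, so |H| = 16.

16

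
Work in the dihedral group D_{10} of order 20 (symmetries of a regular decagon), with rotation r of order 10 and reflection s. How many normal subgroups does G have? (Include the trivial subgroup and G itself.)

G has 22 subgroups. Checking conjugation-invariance by order — order 1: 1/1 normal; order 2: 1/11 normal; order 4: 0/5 normal; order 5: 1/1 normal; order 10: 3/3 normal; order 20: 1/1 normal.
Total normal subgroups: 7.

7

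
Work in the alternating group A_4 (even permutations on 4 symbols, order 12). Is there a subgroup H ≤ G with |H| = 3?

Yes

3 | 12. A subgroup of order 3 is {e, (1 2 3), (1 3 2)}.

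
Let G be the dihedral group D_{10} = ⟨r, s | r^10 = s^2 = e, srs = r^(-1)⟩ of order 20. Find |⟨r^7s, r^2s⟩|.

|⟨r^7s⟩| = 2 and |⟨r^2s⟩| = 2, so |H| is a multiple of lcm(2, 2) = 2 and divides |G| = 20.
Closing under the operation: H = {e, r^5, r^2s, r^7s}, so |H| = 4.

4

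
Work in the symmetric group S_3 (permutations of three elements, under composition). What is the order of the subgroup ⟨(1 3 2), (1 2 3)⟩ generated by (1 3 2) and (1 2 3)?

|⟨(1 3 2)⟩| = 3 and |⟨(1 2 3)⟩| = 3, so |H| is a multiple of lcm(3, 3) = 3 and divides |G| = 6.
Closing under the operation: H = {e, (1 2 3), (1 3 2)}, so |H| = 3.

3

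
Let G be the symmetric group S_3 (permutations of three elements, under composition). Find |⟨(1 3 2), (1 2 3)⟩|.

3

|⟨(1 3 2)⟩| = 3 and |⟨(1 2 3)⟩| = 3, so |H| is a multiple of lcm(3, 3) = 3 and divides |G| = 6.
Closing under the operation: H = {e, (1 2 3), (1 3 2)}, so |H| = 3.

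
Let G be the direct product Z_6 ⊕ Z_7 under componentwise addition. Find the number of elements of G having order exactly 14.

An element (a,b) has order lcm(ord(a), ord(b)); count pairs with lcm equal to 14.
Enumerating gives 6 such elements.

6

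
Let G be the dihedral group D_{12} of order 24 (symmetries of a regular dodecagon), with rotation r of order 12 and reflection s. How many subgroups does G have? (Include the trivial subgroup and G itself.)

|G| = 24, so by Lagrange every subgroup order divides 24. Divisors: 1, 2, 3, 4, 6, 8, 12, 24.
Subgroups by order — order 1: 1; order 2: 13; order 3: 1; order 4: 7; order 6: 5; order 8: 3; order 12: 3; order 24: 1.
Total: 1 + 13 + 1 + 7 + 5 + 3 + 3 + 1 = 34.

34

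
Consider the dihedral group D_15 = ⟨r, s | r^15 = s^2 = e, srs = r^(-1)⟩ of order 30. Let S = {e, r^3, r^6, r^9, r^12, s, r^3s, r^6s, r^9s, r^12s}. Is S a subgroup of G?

|S| = 10 divides |G| = 30, consistent with Lagrange.
S contains the identity, every element's inverse is in S, and S is closed under ·: it is a subgroup.

Yes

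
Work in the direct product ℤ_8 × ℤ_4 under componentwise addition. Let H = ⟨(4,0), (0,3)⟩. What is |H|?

8

|⟨(4,0)⟩| = 2 and |⟨(0,3)⟩| = 4, so |H| is a multiple of lcm(2, 4) = 4 and divides |G| = 32.
Closing under the operation: H = {(0,0), (0,1), (0,2), (0,3), (4,0), (4,1), (4,2), (4,3)}, so |H| = 8.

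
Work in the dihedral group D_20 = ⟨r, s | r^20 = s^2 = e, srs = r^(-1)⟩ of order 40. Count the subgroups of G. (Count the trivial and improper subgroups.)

48

|G| = 40, so by Lagrange every subgroup order divides 40. Divisors: 1, 2, 4, 5, 8, 10, 20, 40.
Subgroups by order — order 1: 1; order 2: 21; order 4: 11; order 5: 1; order 8: 5; order 10: 5; order 20: 3; order 40: 1.
Total: 1 + 21 + 11 + 1 + 5 + 5 + 3 + 1 = 48.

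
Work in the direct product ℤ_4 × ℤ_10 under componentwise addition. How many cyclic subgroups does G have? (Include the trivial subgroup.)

Each element a generates a cyclic subgroup ⟨a⟩; distinct elements may generate the same one (a cyclic group of order d has φ(d) generators).
Cyclic subgroups by order — order 1: 1; order 2: 3; order 4: 2; order 5: 1; order 10: 3; order 20: 2.
Total: 12.

12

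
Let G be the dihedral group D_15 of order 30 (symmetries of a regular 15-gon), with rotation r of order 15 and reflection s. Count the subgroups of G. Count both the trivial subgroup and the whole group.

28

|G| = 30, so by Lagrange every subgroup order divides 30. Divisors: 1, 2, 3, 5, 6, 10, 15, 30.
Subgroups by order — order 1: 1; order 2: 15; order 3: 1; order 5: 1; order 6: 5; order 10: 3; order 15: 1; order 30: 1.
Total: 1 + 15 + 1 + 1 + 5 + 3 + 1 + 1 = 28.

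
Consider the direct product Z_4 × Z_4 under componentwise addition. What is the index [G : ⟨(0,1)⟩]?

4

|⟨(0,1)⟩| = 4 and |G| = 16.
By Lagrange, [G : H] = |G|/|H| = 16/4 = 4.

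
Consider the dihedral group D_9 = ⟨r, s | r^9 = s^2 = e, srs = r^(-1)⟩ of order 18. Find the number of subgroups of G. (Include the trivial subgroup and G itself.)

16

|G| = 18, so by Lagrange every subgroup order divides 18. Divisors: 1, 2, 3, 6, 9, 18.
Subgroups by order — order 1: 1; order 2: 9; order 3: 1; order 6: 3; order 9: 1; order 18: 1.
Total: 1 + 9 + 1 + 3 + 1 + 1 = 16.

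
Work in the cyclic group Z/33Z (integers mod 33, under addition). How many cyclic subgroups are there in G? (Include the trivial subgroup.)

4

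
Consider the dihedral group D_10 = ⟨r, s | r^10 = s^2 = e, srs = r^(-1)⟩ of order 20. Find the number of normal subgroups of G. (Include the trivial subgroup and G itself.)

7

G has 22 subgroups. Checking conjugation-invariance by order — order 1: 1/1 normal; order 2: 1/11 normal; order 4: 0/5 normal; order 5: 1/1 normal; order 10: 3/3 normal; order 20: 1/1 normal.
Total normal subgroups: 7.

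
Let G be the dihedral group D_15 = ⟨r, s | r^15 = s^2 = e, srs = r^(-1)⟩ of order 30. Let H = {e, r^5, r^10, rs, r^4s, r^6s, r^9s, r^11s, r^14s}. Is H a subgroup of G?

No

|H| = 9 does not divide |G| = 30, so by Lagrange H is not a subgroup.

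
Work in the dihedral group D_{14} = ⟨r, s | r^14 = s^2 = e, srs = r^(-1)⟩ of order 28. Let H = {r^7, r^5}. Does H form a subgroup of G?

The identity e ∉ H, so H is not a subgroup.

No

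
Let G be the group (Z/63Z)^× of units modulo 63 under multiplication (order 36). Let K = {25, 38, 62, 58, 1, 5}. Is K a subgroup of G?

|K| = 6 divides |G| = 36, consistent with Lagrange.
K contains the identity, every element's inverse is in K, and K is closed under ·: it is a subgroup.
In fact K = ⟨5⟩.

Yes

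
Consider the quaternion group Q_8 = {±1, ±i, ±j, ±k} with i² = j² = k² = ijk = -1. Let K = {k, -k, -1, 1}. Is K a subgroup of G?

|K| = 4 divides |G| = 8, consistent with Lagrange.
K contains the identity, every element's inverse is in K, and K is closed under ·: it is a subgroup.
In fact K = ⟨-k⟩.

Yes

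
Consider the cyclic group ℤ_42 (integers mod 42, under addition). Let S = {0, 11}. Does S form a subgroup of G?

11 ∈ S but its inverse 31 ∉ S, so S is not a subgroup.

No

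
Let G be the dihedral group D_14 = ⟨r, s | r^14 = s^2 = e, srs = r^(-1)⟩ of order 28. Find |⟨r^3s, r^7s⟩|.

|⟨r^3s⟩| = 2 and |⟨r^7s⟩| = 2, so |H| is a multiple of lcm(2, 2) = 2 and divides |G| = 28.
Closing under the operation: H = {e, r^2, r^4, r^6, r^8, r^10, r^12, rs, r^3s, r^5s, r^7s, r^9s, r^11s, r^13s}, so |H| = 14.

14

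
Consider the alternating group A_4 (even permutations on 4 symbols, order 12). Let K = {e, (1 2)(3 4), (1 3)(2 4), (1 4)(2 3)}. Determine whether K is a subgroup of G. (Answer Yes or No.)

|K| = 4 divides |G| = 12, consistent with Lagrange.
K contains the identity, every element's inverse is in K, and K is closed under ∘: it is a subgroup.

Yes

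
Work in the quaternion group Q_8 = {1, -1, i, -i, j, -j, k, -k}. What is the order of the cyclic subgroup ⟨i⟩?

4

Computing powers of i: the smallest k with (i)^k = e is k = 4.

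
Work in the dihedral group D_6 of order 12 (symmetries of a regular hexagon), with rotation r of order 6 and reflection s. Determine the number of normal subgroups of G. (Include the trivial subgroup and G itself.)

7

G has 16 subgroups. Checking conjugation-invariance by order — order 1: 1/1 normal; order 2: 1/7 normal; order 3: 1/1 normal; order 4: 0/3 normal; order 6: 3/3 normal; order 12: 1/1 normal.
Total normal subgroups: 7.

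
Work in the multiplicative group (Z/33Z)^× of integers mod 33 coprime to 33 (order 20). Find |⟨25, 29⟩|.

10

|⟨25⟩| = 5 and |⟨29⟩| = 10, so |H| is a multiple of lcm(5, 10) = 10 and divides |G| = 20.
Closing under the operation: H = {1, 2, 4, 8, 16, 17, 25, 29, 31, 32}, so |H| = 10.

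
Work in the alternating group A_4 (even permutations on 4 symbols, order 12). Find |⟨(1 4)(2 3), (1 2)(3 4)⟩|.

|⟨(1 4)(2 3)⟩| = 2 and |⟨(1 2)(3 4)⟩| = 2, so |H| is a multiple of lcm(2, 2) = 2 and divides |G| = 12.
Closing under the operation: H = {e, (1 2)(3 4), (1 3)(2 4), (1 4)(2 3)}, so |H| = 4.

4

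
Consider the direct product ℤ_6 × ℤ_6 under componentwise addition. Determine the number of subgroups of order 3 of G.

|G| = 36 and 3 | 36, so subgroups of order 3 are possible by Lagrange.
The subgroups of order 3 are: {(0,0), (0,2), (0,4)}; {(0,0), (2,0), (4,0)}; {(0,0), (2,2), (4,4)}; {(0,0), (2,4), (4,2)}.
So G has 4 subgroups of order 3.

4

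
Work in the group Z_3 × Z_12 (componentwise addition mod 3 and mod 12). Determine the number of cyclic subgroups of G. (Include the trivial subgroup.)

15

Each element a generates a cyclic subgroup ⟨a⟩; distinct elements may generate the same one (a cyclic group of order d has φ(d) generators).
Cyclic subgroups by order — order 1: 1; order 2: 1; order 3: 4; order 4: 1; order 6: 4; order 12: 4.
Total: 15.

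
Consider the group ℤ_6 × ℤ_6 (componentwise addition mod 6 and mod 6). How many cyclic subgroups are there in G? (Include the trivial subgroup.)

Each element a generates a cyclic subgroup ⟨a⟩; distinct elements may generate the same one (a cyclic group of order d has φ(d) generators).
Cyclic subgroups by order — order 1: 1; order 2: 3; order 3: 4; order 6: 12.
Total: 20.

20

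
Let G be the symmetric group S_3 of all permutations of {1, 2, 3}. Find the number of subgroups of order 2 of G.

|G| = 6 and 2 | 6, so subgroups of order 2 are possible by Lagrange.
The subgroups of order 2 are: {e, (1 2)}; {e, (1 3)}; {e, (2 3)}.
So G has 3 subgroups of order 2.

3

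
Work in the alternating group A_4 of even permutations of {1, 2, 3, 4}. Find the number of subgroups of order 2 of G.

3

|G| = 12 and 2 | 12, so subgroups of order 2 are possible by Lagrange.
The subgroups of order 2 are: {e, (1 2)(3 4)}; {e, (1 3)(2 4)}; {e, (1 4)(2 3)}.
So G has 3 subgroups of order 2.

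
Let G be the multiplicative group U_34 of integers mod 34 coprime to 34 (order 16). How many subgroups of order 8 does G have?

|G| = 16 and 8 | 16, so subgroups of order 8 are possible by Lagrange.
The subgroups of order 8 are: {1, 9, 13, 15, 19, 21, 25, 33}.
So G has 1 subgroup of order 8.

1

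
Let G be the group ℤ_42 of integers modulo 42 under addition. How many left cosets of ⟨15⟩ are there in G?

|⟨15⟩| = 14 and |G| = 42.
By Lagrange, [G : H] = |G|/|H| = 42/14 = 3.

3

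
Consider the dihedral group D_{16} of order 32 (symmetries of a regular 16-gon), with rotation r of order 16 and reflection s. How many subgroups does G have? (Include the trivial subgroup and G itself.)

36

|G| = 32, so by Lagrange every subgroup order divides 32. Divisors: 1, 2, 4, 8, 16, 32.
Subgroups by order — order 1: 1; order 2: 17; order 4: 9; order 8: 5; order 16: 3; order 32: 1.
Total: 1 + 17 + 9 + 5 + 3 + 1 = 36.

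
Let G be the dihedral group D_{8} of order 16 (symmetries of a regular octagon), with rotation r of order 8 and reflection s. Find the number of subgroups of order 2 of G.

9

|G| = 16 and 2 | 16, so subgroups of order 2 are possible by Lagrange.
The subgroups of order 2 are: {e, r^2s}; {e, r^3s}; {e, r^4}; {e, r^4s}; … (9 in all).
So G has 9 subgroups of order 2.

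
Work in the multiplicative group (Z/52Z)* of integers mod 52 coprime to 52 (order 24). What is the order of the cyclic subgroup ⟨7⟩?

12

Compute successive powers of 7 mod 52: 7, 49, 31, 9, 11, 25, 19, 29, …; 7^12 ≡ 1 (mod 52).
So |⟨7⟩| = 12.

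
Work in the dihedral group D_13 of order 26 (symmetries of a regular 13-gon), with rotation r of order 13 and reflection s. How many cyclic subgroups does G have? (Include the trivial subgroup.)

Each element a generates a cyclic subgroup ⟨a⟩; distinct elements may generate the same one (a cyclic group of order d has φ(d) generators).
Cyclic subgroups by order — order 1: 1; order 2: 13; order 13: 1.
Total: 15.

15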